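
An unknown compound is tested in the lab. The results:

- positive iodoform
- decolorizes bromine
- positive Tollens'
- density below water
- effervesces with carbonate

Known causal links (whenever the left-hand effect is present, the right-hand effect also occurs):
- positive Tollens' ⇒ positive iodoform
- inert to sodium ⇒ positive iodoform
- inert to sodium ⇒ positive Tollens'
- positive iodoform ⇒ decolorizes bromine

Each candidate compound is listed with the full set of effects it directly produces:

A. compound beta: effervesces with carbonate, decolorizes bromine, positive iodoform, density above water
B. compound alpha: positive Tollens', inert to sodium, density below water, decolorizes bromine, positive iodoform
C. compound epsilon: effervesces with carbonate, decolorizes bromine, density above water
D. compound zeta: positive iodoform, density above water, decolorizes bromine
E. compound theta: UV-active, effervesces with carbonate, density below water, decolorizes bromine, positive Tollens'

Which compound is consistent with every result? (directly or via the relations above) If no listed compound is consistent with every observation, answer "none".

E

For each candidate, compare predicted effects to what was observed:
(A) compound beta — fails on positive Tollens', density below water (predicts density above water, not density below water)
(B) compound alpha — positive iodoform +; decolorizes bromine +; positive Tollens' +; density below water +; effervesces with carbonate -
(C) compound epsilon — fails on positive iodoform, positive Tollens', density below water (predicts density above water, not density below water)
(D) compound zeta — fails on positive Tollens', density below water, effervesces with carbonate (predicts density above water, not density below water)
(E) compound theta — accounts for every observation (positive iodoform by positive Tollens' → positive iodoform)
Only (E) is consistent with every observation.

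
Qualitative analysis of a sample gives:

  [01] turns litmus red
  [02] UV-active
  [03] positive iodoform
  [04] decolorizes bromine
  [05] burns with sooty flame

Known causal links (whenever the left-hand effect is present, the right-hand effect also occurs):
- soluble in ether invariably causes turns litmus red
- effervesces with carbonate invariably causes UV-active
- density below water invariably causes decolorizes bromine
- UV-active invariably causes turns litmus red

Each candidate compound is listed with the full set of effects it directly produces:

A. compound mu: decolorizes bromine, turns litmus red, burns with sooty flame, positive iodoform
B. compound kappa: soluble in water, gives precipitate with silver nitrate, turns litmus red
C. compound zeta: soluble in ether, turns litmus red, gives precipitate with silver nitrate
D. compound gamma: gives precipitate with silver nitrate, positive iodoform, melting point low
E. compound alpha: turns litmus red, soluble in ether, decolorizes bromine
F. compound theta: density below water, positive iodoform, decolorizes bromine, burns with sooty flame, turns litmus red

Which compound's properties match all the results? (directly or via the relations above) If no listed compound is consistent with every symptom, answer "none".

For each candidate, compare predicted effects to what was observed:
(A) compound mu — does not account for UV-active
(B) compound kappa — does not account for UV-active, positive iodoform, decolorizes bromine, burns with sooty flame
(C) compound zeta — turns litmus red ✓; UV-active ✗; positive iodoform ✗; decolorizes bromine ✗; burns with sooty flame ✗
(D) compound gamma — turns litmus red ✗; UV-active ✗; positive iodoform ✓; decolorizes bromine ✗; burns with sooty flame ✗
(E) compound alpha — does not account for UV-active, positive iodoform, burns with sooty flame
(F) compound theta — does not account for UV-active
No candidate is consistent with all observations.

none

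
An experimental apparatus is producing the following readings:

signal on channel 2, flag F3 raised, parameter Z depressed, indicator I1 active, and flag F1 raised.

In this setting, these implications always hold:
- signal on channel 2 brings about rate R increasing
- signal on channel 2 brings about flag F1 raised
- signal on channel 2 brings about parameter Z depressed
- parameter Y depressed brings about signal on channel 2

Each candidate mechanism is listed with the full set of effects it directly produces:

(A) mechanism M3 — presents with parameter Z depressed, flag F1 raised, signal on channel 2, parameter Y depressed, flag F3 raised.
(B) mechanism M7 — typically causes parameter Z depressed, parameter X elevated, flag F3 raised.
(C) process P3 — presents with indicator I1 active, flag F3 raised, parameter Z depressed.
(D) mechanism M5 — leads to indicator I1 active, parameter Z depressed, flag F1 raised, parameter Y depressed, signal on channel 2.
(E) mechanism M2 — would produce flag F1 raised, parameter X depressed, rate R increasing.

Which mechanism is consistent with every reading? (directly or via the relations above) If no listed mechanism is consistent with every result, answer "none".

Checking each candidate against the observations:
(A) mechanism M3 — signal on channel 2 ✓; flag F3 raised ✓; parameter Z depressed ✓; indicator I1 active ✗; flag F1 raised ✓
(B) mechanism M7 — signal on channel 2 ✗; flag F3 raised ✓; parameter Z depressed ✓; indicator I1 active ✗; flag F1 raised ✗
(C) process P3 — signal on channel 2 ✗; flag F3 raised ✓; parameter Z depressed ✓; indicator I1 active ✓; flag F1 raised ✗
(D) mechanism M5 — signal on channel 2 ✓; flag F3 raised ✗; parameter Z depressed ✓; indicator I1 active ✓; flag F1 raised ✓
(E) mechanism M2 — signal on channel 2 ✗; flag F3 raised ✗; parameter Z depressed ✗; indicator I1 active ✗; flag F1 raised ✓
None of the listed candidates fits everything.

none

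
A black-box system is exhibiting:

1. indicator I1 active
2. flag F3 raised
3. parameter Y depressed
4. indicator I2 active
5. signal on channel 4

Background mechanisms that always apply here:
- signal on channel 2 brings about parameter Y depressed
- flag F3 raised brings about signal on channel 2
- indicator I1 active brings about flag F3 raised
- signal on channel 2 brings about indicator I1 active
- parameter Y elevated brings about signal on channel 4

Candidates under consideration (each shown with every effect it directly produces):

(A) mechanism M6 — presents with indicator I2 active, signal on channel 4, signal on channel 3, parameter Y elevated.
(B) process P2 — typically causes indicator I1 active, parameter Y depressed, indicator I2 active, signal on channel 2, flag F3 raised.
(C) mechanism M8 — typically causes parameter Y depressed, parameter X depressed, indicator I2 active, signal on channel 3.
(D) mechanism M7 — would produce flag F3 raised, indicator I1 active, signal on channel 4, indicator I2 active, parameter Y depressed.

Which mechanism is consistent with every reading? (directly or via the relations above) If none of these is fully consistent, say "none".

D

For each candidate, compare predicted effects to what was observed:
(A) mechanism M6 — indicator I1 active -; flag F3 raised -; parameter Y depressed -; indicator I2 active +; signal on channel 4 +
(B) process P2 — indicator I1 active +; flag F3 raised +; parameter Y depressed +; indicator I2 active +; signal on channel 4 -
(C) mechanism M8 — indicator I1 active -; flag F3 raised -; parameter Y depressed +; indicator I2 active +; signal on channel 4 -
(D) mechanism M7 — accounts for every observation
(D) alone accounts for all the evidence.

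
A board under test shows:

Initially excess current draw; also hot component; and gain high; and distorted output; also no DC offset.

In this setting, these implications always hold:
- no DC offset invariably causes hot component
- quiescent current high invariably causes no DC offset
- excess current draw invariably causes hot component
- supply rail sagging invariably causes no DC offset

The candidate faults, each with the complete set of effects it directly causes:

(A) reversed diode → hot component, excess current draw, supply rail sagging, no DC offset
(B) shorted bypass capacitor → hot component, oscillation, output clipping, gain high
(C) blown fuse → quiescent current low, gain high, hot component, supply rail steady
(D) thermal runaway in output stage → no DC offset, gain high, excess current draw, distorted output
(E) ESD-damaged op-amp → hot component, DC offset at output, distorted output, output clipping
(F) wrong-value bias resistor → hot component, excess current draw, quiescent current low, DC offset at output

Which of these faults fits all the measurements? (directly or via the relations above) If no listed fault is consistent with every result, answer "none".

Testing each hypothesis:
(A) reversed diode — excess current draw +; hot component +; gain high -; distorted output -; no DC offset +
(B) shorted bypass capacitor — excess current draw -; hot component +; gain high +; distorted output -; no DC offset -
(C) blown fuse — does not account for excess current draw, distorted output, no DC offset
(D) thermal runaway in output stage — excess current draw +; hot component + (via no DC offset → hot component); gain high +; distorted output +; no DC offset +
(E) ESD-damaged op-amp — excess current draw -; hot component +; gain high -; distorted output +; no DC offset -
(F) wrong-value bias resistor — fails on gain high, distorted output, no DC offset (predicts DC offset at output, not no DC offset)
Only (D) is consistent with every observation.

D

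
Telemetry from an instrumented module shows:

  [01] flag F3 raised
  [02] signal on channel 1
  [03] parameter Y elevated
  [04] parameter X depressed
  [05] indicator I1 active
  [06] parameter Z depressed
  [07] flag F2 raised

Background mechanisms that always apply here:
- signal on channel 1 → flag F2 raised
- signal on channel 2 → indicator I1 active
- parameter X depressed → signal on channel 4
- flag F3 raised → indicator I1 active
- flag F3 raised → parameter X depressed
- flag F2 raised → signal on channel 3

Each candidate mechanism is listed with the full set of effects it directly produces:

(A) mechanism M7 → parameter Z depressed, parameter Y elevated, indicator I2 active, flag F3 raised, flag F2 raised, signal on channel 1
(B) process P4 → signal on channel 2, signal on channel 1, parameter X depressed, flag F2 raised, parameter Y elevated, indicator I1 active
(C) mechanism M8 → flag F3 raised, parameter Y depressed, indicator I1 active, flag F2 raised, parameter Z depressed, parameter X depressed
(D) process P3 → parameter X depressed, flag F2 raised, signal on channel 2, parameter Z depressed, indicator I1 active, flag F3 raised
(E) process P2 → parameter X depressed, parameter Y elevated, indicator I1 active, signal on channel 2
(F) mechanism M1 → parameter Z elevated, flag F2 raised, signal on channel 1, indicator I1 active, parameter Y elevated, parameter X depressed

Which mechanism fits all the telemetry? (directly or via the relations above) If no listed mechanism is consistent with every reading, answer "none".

A

Per-candidate check:
(A) mechanism M7 — flag F3 raised match; signal on channel 1 match; parameter Y elevated match; parameter X depressed match (via flag F3 raised → parameter X depressed); indicator I1 active match (via flag F3 raised → indicator I1 active); parameter Z depressed match; flag F2 raised match
(B) process P4 — does not account for flag F3 raised, parameter Z depressed
(C) mechanism M8 — fails on signal on channel 1, parameter Y elevated (predicts parameter Y depressed, not parameter Y elevated)
(D) process P3 — flag F3 raised match; signal on channel 1 miss; parameter Y elevated miss; parameter X depressed match; indicator I1 active match; parameter Z depressed match; flag F2 raised match
(E) process P2 — does not account for flag F3 raised, signal on channel 1, parameter Z depressed, flag F2 raised
(F) mechanism M1 — fails on flag F3 raised, parameter Z depressed (predicts parameter Z elevated, not parameter Z depressed)
Only (A) is consistent with every observation.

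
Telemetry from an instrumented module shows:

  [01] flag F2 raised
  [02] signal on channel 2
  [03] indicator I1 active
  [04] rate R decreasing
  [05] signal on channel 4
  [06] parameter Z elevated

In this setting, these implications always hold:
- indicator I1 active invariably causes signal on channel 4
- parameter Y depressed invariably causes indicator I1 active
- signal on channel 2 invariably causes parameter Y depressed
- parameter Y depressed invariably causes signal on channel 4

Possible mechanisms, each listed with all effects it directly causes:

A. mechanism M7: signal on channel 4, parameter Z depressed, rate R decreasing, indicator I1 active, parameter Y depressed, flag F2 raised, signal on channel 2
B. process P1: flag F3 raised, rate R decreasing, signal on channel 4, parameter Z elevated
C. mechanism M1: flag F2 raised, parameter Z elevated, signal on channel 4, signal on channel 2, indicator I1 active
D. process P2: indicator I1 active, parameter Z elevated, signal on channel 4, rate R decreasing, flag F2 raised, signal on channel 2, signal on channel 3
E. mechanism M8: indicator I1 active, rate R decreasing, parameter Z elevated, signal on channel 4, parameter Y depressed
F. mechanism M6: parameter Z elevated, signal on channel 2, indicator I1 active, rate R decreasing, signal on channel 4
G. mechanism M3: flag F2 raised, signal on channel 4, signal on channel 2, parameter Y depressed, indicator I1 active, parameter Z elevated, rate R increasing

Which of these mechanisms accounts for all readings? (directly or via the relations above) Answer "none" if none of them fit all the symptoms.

D

Per-candidate check:
(A) mechanism M7 — fails on parameter Z elevated (predicts parameter Z depressed, not parameter Z elevated)
(B) process P1 — does not account for flag F2 raised, signal on channel 2, indicator I1 active
(C) mechanism M1 — flag F2 raised match; signal on channel 2 match; indicator I1 active match; rate R decreasing miss; signal on channel 4 match; parameter Z elevated match
(D) process P2 — flag F2 raised match; signal on channel 2 match; indicator I1 active match; rate R decreasing match; signal on channel 4 match; parameter Z elevated match
(E) mechanism M8 — flag F2 raised miss; signal on channel 2 miss; indicator I1 active match; rate R decreasing match; signal on channel 4 match; parameter Z elevated match
(F) mechanism M6 — does not account for flag F2 raised
(G) mechanism M3 — flag F2 raised match; signal on channel 2 match; indicator I1 active match; rate R decreasing miss; signal on channel 4 match; parameter Z elevated match
(D) alone accounts for all the evidence.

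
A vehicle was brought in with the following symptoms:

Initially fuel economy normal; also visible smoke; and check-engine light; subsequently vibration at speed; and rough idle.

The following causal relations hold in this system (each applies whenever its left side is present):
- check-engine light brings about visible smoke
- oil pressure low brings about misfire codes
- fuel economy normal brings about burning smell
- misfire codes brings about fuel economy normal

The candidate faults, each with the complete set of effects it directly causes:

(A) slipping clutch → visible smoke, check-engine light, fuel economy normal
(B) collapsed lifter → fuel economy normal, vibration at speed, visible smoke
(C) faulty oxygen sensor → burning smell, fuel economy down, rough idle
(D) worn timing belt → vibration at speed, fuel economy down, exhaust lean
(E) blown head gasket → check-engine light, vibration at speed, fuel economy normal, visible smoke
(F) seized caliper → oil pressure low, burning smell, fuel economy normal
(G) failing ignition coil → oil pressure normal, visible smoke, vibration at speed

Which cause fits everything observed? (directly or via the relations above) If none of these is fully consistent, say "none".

For each candidate, compare predicted effects to what was observed:
(A) slipping clutch — does not account for vibration at speed, rough idle
(B) collapsed lifter — fuel economy normal +; visible smoke +; check-engine light -; vibration at speed +; rough idle -
(C) faulty oxygen sensor — fails on fuel economy normal, visible smoke, check-engine light, vibration at speed (predicts fuel economy down, not fuel economy normal)
(D) worn timing belt — fails on fuel economy normal, visible smoke, check-engine light, rough idle (predicts fuel economy down, not fuel economy normal)
(E) blown head gasket — does not account for rough idle
(F) seized caliper — fuel economy normal +; visible smoke -; check-engine light -; vibration at speed -; rough idle -
(G) failing ignition coil — does not account for fuel economy normal, check-engine light, rough idle
Every candidate fails on at least one observation.

none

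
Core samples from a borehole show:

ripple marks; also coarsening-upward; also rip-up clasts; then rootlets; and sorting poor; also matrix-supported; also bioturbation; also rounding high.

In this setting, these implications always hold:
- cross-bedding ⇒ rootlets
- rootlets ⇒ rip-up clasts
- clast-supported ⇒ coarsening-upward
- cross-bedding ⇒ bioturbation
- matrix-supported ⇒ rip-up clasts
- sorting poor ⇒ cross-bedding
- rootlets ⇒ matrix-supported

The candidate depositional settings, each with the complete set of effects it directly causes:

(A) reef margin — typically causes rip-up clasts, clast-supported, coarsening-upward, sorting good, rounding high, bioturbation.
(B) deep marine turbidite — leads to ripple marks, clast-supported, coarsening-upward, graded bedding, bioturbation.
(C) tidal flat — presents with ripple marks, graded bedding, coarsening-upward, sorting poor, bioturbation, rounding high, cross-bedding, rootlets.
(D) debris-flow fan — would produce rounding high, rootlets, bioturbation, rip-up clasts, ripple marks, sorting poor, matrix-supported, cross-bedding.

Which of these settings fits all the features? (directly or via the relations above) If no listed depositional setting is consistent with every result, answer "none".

C

Testing each hypothesis:
(A) reef margin — ripple marks -; coarsening-upward +; rip-up clasts +; rootlets -; sorting poor -; matrix-supported -; bioturbation +; rounding high +
(B) deep marine turbidite — ripple marks +; coarsening-upward +; rip-up clasts -; rootlets -; sorting poor -; matrix-supported -; bioturbation +; rounding high -
(C) tidal flat — accounts for every observation (rip-up clasts via rootlets → rip-up clasts)
(D) debris-flow fan — does not account for coarsening-upward
Only (C) is consistent with every observation.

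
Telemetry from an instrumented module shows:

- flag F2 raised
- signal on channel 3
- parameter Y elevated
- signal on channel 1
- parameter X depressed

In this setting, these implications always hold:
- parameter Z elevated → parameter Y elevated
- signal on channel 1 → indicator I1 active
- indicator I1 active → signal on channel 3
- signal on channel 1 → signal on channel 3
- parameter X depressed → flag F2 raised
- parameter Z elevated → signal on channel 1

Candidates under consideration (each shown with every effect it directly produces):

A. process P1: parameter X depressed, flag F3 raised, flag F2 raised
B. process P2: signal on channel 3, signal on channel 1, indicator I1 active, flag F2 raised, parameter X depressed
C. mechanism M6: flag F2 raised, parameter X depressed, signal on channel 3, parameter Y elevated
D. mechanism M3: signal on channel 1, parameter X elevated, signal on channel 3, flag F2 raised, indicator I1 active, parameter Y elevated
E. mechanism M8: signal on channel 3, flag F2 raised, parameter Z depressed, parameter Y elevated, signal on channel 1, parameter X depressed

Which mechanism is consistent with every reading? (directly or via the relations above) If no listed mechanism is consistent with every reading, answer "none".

E

Checking each candidate against the observations:
(A) process P1 — flag F2 raised yes; signal on channel 3 NO; parameter Y elevated NO; signal on channel 1 NO; parameter X depressed yes
(B) process P2 — flag F2 raised yes; signal on channel 3 yes; parameter Y elevated NO; signal on channel 1 yes; parameter X depressed yes
(C) mechanism M6 — flag F2 raised yes; signal on channel 3 yes; parameter Y elevated yes; signal on channel 1 NO; parameter X depressed yes
(D) mechanism M3 — flag F2 raised yes; signal on channel 3 yes; parameter Y elevated yes; signal on channel 1 yes; parameter X depressed NO
(E) mechanism M8 — flag F2 raised yes; signal on channel 3 yes; parameter Y elevated yes; signal on channel 1 yes; parameter X depressed yes
(E) alone accounts for all the evidence.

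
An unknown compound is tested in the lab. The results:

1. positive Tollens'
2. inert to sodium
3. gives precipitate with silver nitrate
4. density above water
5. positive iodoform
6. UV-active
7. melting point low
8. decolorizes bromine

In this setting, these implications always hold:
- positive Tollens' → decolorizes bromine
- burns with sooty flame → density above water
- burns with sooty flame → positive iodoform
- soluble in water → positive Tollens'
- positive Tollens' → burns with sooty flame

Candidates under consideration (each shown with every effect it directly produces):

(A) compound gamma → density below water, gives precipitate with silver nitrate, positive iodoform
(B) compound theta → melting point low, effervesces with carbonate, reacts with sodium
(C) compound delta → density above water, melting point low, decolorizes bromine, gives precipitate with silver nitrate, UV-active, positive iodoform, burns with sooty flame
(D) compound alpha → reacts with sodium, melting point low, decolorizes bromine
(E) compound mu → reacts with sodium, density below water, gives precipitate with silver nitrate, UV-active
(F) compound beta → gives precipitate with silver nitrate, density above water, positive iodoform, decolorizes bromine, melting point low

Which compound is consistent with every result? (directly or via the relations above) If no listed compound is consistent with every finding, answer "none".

Testing each hypothesis:
(A) compound gamma — fails on positive Tollens', inert to sodium, density above water, UV-active, melting point low, decolorizes bromine (predicts density below water, not density above water)
(B) compound theta — fails on positive Tollens', inert to sodium, gives precipitate with silver nitrate, density above water, positive iodoform, UV-active, decolorizes bromine (predicts reacts with sodium, not inert to sodium)
(C) compound delta — does not account for positive Tollens', inert to sodium
(D) compound alpha — fails on positive Tollens', inert to sodium, gives precipitate with silver nitrate, density above water, positive iodoform, UV-active (predicts reacts with sodium, not inert to sodium)
(E) compound mu — positive Tollens' ✗; inert to sodium ✗; gives precipitate with silver nitrate ✓; density above water ✗; positive iodoform ✗; UV-active ✓; melting point low ✗; decolorizes bromine ✗
(F) compound beta — positive Tollens' ✗; inert to sodium ✗; gives precipitate with silver nitrate ✓; density above water ✓; positive iodoform ✓; UV-active ✗; melting point low ✓; decolorizes bromine ✓
None of the listed candidates fits everything.

none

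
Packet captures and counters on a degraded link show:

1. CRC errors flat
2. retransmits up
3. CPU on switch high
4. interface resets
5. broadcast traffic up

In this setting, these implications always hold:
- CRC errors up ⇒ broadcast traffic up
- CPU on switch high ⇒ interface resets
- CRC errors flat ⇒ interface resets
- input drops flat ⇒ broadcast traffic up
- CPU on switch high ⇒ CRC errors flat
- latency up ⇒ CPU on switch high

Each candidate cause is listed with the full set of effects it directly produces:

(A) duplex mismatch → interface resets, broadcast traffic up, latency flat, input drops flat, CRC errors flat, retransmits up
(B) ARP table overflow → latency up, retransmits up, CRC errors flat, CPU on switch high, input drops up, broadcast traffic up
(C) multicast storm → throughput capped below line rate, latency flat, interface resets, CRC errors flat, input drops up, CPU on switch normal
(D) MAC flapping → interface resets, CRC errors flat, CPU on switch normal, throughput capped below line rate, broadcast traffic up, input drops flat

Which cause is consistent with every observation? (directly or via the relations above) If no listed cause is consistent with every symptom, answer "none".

Checking each candidate against the observations:
(A) duplex mismatch — CRC errors flat ✓; retransmits up ✓; CPU on switch high ✗; interface resets ✓; broadcast traffic up ✓
(B) ARP table overflow — CRC errors flat ✓; retransmits up ✓; CPU on switch high ✓; interface resets ✓ (by CRC errors flat → interface resets); broadcast traffic up ✓
(C) multicast storm — fails on retransmits up, CPU on switch high, broadcast traffic up (predicts CPU on switch normal, not CPU on switch high)
(D) MAC flapping — fails on retransmits up, CPU on switch high (predicts CPU on switch normal, not CPU on switch high)
(B) is the only candidate with no mismatches.

B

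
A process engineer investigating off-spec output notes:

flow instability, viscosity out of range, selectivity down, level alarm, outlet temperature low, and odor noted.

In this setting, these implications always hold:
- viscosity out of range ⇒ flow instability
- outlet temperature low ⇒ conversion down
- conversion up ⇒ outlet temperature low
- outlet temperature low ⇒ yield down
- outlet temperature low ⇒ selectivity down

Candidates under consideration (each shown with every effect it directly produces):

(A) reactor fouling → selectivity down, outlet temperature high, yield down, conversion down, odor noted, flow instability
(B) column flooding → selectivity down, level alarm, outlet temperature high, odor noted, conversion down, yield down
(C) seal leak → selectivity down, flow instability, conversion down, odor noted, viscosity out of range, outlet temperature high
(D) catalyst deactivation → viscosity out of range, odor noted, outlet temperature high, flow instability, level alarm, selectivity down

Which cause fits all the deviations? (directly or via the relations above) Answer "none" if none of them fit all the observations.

Checking each candidate against the observations:
(A) reactor fouling — fails on viscosity out of range, level alarm, outlet temperature low (predicts outlet temperature high, not outlet temperature low)
(B) column flooding — fails on flow instability, viscosity out of range, outlet temperature low (predicts outlet temperature high, not outlet temperature low)
(C) seal leak — fails on level alarm, outlet temperature low (predicts outlet temperature high, not outlet temperature low)
(D) catalyst deactivation — flow instability +; viscosity out of range +; selectivity down +; level alarm +; outlet temperature low -; odor noted +
None of the listed candidates fits everything.

none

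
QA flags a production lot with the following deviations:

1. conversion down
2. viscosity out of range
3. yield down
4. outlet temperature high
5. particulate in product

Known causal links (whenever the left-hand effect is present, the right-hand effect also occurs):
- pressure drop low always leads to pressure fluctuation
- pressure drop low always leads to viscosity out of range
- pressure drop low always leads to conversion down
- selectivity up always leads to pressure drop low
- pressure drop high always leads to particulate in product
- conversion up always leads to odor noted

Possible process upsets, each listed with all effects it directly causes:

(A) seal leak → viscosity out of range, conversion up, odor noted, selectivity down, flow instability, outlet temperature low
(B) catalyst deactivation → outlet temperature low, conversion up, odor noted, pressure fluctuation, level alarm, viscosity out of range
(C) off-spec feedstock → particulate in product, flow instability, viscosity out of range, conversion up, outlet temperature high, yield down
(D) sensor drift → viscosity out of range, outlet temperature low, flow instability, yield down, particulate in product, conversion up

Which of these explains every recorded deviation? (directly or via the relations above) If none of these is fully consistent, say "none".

none

Checking each candidate against the observations:
(A) seal leak — fails on conversion down, yield down, outlet temperature high, particulate in product (predicts conversion up, not conversion down; predicts outlet temperature low, not outlet temperature high)
(B) catalyst deactivation — fails on conversion down, yield down, outlet temperature high, particulate in product (predicts conversion up, not conversion down; predicts outlet temperature low, not outlet temperature high)
(C) off-spec feedstock — conversion down NO; viscosity out of range yes; yield down yes; outlet temperature high yes; particulate in product yes
(D) sensor drift — fails on conversion down, outlet temperature high (predicts conversion up, not conversion down; predicts outlet temperature low, not outlet temperature high)
No candidate is consistent with all observations.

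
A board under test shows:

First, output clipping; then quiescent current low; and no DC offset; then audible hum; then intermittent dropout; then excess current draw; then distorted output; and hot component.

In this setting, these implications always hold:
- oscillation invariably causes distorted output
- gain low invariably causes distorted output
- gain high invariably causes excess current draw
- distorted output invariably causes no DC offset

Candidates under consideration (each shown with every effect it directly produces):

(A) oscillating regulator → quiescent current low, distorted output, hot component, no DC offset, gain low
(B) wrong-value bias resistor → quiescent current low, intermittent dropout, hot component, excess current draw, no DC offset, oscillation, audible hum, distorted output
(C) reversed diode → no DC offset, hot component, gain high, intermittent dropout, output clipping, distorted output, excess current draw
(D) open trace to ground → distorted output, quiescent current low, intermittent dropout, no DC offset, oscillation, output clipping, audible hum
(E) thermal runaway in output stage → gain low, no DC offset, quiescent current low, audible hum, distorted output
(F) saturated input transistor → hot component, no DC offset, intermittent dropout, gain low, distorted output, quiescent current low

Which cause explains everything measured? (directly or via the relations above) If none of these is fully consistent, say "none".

Per-candidate check:
(A) oscillating regulator — does not account for output clipping, audible hum, intermittent dropout, excess current draw
(B) wrong-value bias resistor — does not account for output clipping
(C) reversed diode — output clipping ✓; quiescent current low ✗; no DC offset ✓; audible hum ✗; intermittent dropout ✓; excess current draw ✓; distorted output ✓; hot component ✓
(D) open trace to ground — does not account for excess current draw, hot component
(E) thermal runaway in output stage — output clipping ✗; quiescent current low ✓; no DC offset ✓; audible hum ✓; intermittent dropout ✗; excess current draw ✗; distorted output ✓; hot component ✗
(F) saturated input transistor — output clipping ✗; quiescent current low ✓; no DC offset ✓; audible hum ✗; intermittent dropout ✓; excess current draw ✗; distorted output ✓; hot component ✓
Every candidate fails on at least one observation.

none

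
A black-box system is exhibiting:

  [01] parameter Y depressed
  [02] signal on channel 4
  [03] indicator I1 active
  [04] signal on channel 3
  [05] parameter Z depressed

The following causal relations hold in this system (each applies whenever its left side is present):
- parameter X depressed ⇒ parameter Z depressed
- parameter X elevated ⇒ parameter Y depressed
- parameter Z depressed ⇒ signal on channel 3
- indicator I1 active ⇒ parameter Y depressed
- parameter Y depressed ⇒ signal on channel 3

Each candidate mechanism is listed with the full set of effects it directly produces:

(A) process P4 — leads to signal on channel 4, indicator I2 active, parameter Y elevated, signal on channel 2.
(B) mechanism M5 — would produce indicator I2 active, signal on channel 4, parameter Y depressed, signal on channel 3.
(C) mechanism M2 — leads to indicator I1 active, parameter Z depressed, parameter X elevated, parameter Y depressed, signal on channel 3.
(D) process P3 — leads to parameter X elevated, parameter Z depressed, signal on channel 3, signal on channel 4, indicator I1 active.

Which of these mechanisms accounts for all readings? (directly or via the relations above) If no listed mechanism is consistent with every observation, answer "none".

Per-candidate check:
(A) process P4 — parameter Y depressed -; signal on channel 4 +; indicator I1 active -; signal on channel 3 -; parameter Z depressed -
(B) mechanism M5 — does not account for indicator I1 active, parameter Z depressed
(C) mechanism M2 — parameter Y depressed +; signal on channel 4 -; indicator I1 active +; signal on channel 3 +; parameter Z depressed +
(D) process P3 — accounts for every observation (parameter Y depressed by parameter X elevated → parameter Y depressed)
(D) is the only candidate with no mismatches.

D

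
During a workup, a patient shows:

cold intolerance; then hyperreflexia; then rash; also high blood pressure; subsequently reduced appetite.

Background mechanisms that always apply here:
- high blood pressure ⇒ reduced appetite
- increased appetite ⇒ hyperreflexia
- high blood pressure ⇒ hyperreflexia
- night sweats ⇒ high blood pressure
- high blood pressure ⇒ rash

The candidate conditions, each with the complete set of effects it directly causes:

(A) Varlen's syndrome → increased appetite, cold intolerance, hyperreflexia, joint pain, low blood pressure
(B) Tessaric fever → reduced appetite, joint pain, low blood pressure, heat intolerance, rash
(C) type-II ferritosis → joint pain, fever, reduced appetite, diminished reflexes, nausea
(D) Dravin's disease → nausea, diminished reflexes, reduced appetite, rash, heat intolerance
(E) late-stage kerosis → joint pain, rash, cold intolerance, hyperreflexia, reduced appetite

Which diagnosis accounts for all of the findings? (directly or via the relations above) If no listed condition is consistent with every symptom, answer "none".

none

Testing each hypothesis:
(A) Varlen's syndrome — cold intolerance match; hyperreflexia match; rash miss; high blood pressure miss; reduced appetite miss
(B) Tessaric fever — cold intolerance miss; hyperreflexia miss; rash match; high blood pressure miss; reduced appetite match
(C) type-II ferritosis — cold intolerance miss; hyperreflexia miss; rash miss; high blood pressure miss; reduced appetite match
(D) Dravin's disease — cold intolerance miss; hyperreflexia miss; rash match; high blood pressure miss; reduced appetite match
(E) late-stage kerosis — cold intolerance match; hyperreflexia match; rash match; high blood pressure miss; reduced appetite match
Every candidate fails on at least one observation.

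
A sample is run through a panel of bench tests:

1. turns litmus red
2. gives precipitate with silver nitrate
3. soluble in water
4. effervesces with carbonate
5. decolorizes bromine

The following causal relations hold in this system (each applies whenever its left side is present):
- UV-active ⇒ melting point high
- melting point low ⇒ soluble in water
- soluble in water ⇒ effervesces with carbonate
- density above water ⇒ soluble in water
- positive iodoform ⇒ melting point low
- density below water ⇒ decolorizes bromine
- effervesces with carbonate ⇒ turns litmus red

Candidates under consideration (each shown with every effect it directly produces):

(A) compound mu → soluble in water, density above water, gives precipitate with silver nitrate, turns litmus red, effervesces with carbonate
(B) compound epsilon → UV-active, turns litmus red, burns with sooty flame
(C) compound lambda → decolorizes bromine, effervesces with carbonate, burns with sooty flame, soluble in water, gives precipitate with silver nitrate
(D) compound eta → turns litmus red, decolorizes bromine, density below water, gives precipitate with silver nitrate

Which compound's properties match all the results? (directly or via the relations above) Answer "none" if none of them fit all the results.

C

Testing each hypothesis:
(A) compound mu — does not account for decolorizes bromine
(B) compound epsilon — does not account for gives precipitate with silver nitrate, soluble in water, effervesces with carbonate, decolorizes bromine
(C) compound lambda — accounts for every observation (turns litmus red through effervesces with carbonate → turns litmus red)
(D) compound eta — does not account for soluble in water, effervesces with carbonate
(C) alone accounts for all the evidence.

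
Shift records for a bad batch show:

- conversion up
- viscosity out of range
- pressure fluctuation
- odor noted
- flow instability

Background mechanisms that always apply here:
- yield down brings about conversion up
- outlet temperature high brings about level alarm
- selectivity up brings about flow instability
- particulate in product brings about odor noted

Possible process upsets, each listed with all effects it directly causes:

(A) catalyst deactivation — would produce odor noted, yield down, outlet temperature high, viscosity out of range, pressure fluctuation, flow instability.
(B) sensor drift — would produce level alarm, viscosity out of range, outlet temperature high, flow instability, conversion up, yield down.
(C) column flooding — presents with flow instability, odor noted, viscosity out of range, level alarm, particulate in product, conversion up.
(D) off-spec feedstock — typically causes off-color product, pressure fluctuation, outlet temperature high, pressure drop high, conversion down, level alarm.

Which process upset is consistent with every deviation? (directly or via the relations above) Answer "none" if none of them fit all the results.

Testing each hypothesis:
(A) catalyst deactivation — accounts for every observation (conversion up by yield down → conversion up)
(B) sensor drift — conversion up match; viscosity out of range match; pressure fluctuation miss; odor noted miss; flow instability match
(C) column flooding — conversion up match; viscosity out of range match; pressure fluctuation miss; odor noted match; flow instability match
(D) off-spec feedstock — conversion up miss; viscosity out of range miss; pressure fluctuation match; odor noted miss; flow instability miss
Only (A) is consistent with every observation.

A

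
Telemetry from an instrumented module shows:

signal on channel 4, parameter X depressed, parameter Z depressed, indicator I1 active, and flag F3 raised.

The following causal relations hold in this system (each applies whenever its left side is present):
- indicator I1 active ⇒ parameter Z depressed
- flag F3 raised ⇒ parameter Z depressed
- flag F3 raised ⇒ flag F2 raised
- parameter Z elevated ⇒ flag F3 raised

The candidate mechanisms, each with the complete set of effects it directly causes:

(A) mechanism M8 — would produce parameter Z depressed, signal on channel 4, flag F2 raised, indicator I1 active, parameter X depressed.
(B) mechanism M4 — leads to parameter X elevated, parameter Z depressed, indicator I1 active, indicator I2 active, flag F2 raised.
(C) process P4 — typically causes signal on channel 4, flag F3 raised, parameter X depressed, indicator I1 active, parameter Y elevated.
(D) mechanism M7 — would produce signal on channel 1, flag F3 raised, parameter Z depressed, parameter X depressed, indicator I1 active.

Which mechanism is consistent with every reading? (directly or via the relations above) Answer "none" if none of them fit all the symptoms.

C

Per-candidate check:
(A) mechanism M8 — does not account for flag F3 raised
(B) mechanism M4 — signal on channel 4 NO; parameter X depressed NO; parameter Z depressed yes; indicator I1 active yes; flag F3 raised NO
(C) process P4 — signal on channel 4 yes; parameter X depressed yes; parameter Z depressed yes (via flag F3 raised → parameter Z depressed); indicator I1 active yes; flag F3 raised yes
(D) mechanism M7 — does not account for signal on channel 4
(C) alone accounts for all the evidence.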